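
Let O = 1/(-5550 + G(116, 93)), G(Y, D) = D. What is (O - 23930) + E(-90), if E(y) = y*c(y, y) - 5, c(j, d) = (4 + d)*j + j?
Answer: -3887757796/5457 ≈ -7.1244e+5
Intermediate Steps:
c(j, d) = j + j*(4 + d) (c(j, d) = j*(4 + d) + j = j + j*(4 + d))
E(y) = -5 + y²*(5 + y) (E(y) = y*(y*(5 + y)) - 5 = y²*(5 + y) - 5 = -5 + y²*(5 + y))
O = -1/5457 (O = 1/(-5550 + 93) = 1/(-5457) = -1/5457 ≈ -0.00018325)
(O - 23930) + E(-90) = (-1/5457 - 23930) + (-5 + (-90)²*(5 - 90)) = -130586011/5457 + (-5 + 8100*(-85)) = -130586011/5457 + (-5 - 688500) = -130586011/5457 - 688505 = -3887757796/5457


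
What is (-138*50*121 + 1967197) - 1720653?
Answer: -588356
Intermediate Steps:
(-138*50*121 + 1967197) - 1720653 = (-6900*121 + 1967197) - 1720653 = (-834900 + 1967197) - 1720653 = 1132297 - 1720653 = -588356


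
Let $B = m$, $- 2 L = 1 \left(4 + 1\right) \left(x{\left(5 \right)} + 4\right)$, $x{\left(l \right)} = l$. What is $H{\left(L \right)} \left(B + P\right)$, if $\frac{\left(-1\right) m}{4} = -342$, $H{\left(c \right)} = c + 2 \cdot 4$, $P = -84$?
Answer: $-18618$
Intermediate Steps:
$L = - \frac{45}{2}$ ($L = - \frac{1 \left(4 + 1\right) \left(5 + 4\right)}{2} = - \frac{1 \cdot 5 \cdot 9}{2} = - \frac{1 \cdot 45}{2} = \left(- \frac{1}{2}\right) 45 = - \frac{45}{2} \approx -22.5$)
$H{\left(c \right)} = 8 + c$ ($H{\left(c \right)} = c + 8 = 8 + c$)
$m = 1368$ ($m = \left(-4\right) \left(-342\right) = 1368$)
$B = 1368$
$H{\left(L \right)} \left(B + P\right) = \left(8 - \frac{45}{2}\right) \left(1368 - 84\right) = \left(- \frac{29}{2}\right) 1284 = -18618$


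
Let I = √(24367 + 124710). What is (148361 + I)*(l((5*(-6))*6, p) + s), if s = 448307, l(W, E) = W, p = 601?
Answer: 66484569847 + 448127*√149077 ≈ 6.6658e+10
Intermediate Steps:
I = √149077 ≈ 386.10
(148361 + I)*(l((5*(-6))*6, p) + s) = (148361 + √149077)*((5*(-6))*6 + 448307) = (148361 + √149077)*(-30*6 + 448307) = (148361 + √149077)*(-180 + 448307) = (148361 + √149077)*448127 = 66484569847 + 448127*√149077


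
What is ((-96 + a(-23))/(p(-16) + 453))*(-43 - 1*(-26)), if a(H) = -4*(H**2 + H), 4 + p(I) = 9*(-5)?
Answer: 9010/101 ≈ 89.208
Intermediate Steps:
p(I) = -49 (p(I) = -4 + 9*(-5) = -4 - 45 = -49)
a(H) = -4*H - 4*H**2 (a(H) = -4*(H + H**2) = -4*H - 4*H**2)
((-96 + a(-23))/(p(-16) + 453))*(-43 - 1*(-26)) = ((-96 - 4*(-23)*(1 - 23))/(-49 + 453))*(-43 - 1*(-26)) = ((-96 - 4*(-23)*(-22))/404)*(-43 + 26) = ((-96 - 2024)*(1/404))*(-17) = -2120*1/404*(-17) = -530/101*(-17) = 9010/101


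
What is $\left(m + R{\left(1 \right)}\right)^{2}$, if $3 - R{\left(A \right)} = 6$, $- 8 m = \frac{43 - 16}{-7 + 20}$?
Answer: $\frac{114921}{10816} \approx 10.625$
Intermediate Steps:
$m = - \frac{27}{104}$ ($m = - \frac{\left(43 - 16\right) \frac{1}{-7 + 20}}{8} = - \frac{27 \cdot \frac{1}{13}}{8} = \left(- \frac{1}{8}\right) \frac{27}{13} = - \frac{27}{104} \approx -0.25962$)
$R{\left(A \right)} = -3$ ($R{\left(A \right)} = 3 - 6 = -3$)
$\left(m + R{\left(1 \right)}\right)^{2} = \left(- \frac{27}{104} - 3\right)^{2} = \left(- \frac{339}{104}\right)^{2} = \frac{114921}{10816}$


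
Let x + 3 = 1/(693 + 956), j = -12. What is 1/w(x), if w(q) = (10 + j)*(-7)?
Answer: 1/14 ≈ 0.071429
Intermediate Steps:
x = -4946/1649 (x = -3 + 1/(693 + 956) = -3 + 1/1649 = -4946/1649 ≈ -2.9994)
w(q) = 14 (w(q) = (10 - 12)*(-7) = -2*(-7) = 14)
1/w(x) = 1/14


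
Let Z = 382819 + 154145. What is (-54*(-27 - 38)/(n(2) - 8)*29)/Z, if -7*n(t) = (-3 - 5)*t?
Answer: -819/24688 ≈ -0.033174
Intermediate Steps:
n(t) = 8*t/7 (n(t) = -(-3 - 5)*t/7 = -(-8)*t/7 = 8*t/7)
Z = 536964
(-54*(-27 - 38)/(n(2) - 8)*29)/Z = (-54*(-27 - 38)/((8/7)*2 - 8)*29)/536964 = (-(-3510)/(16/7 - 8)*29)*(1/536964) = (-(-3510)/(-40/7)*29)*(1/536964) = (-(-3510)*(-7)/40*29)*(1/536964) = (-54*91/8*29)*(1/536964) = -2457/4*29*(1/536964) = -71253/4*1/536964 = -819/24688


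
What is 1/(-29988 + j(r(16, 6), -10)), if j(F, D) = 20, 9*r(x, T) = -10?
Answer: -1/29968 ≈ -3.3369e-5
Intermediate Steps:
r(x, T) = -10/9 (r(x, T) = (⅑)*(-10) = -10/9)
1/(-29988 + j(r(16, 6), -10)) = 1/(-29988 + 20) = 1/(-29968) = -1/29968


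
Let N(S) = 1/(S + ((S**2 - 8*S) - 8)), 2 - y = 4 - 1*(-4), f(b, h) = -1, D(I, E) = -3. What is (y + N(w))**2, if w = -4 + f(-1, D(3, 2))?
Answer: 96721/2704 ≈ 35.770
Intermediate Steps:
w = -5 (w = -4 - 1 = -5)
y = -6 (y = 2 - (4 - 1*(-4)) = 2 - (4 + 4) = 2 - 1*8 = 2 - 8 = -6)
N(S) = 1/(-8 + S**2 - 7*S) (N(S) = 1/(S + (-8 + S**2 - 8*S)) = 1/(-8 + S**2 - 7*S))
(y + N(w))**2 = (-6 + 1/(-8 + (-5)**2 - 7*(-5)))**2 = (-6 + 1/(-8 + 25 + 35))**2 = (-6 + 1/52)**2 = (-311/52)**2 = 96721/2704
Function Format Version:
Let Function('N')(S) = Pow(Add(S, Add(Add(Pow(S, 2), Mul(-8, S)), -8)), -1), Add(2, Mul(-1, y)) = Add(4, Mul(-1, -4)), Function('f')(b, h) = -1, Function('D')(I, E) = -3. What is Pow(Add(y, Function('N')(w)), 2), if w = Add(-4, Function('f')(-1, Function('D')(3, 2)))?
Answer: Rational(96721, 2704) ≈ 35.770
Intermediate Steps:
w = -5 (w = Add(-4, -1) = -5)
y = -6 (y = Add(2, Mul(-1, Add(4, Mul(-1, -4)))) = Add(2, Mul(-1, Add(4, 4))) = Add(2, Mul(-1, 8)) = Add(2, -8) = -6)
Function('N')(S) = Pow(Add(-8, Pow(S, 2), Mul(-7, S)), -1) (Function('N')(S) = Pow(Add(S, Add(-8, Pow(S, 2), Mul(-8, S))), -1) = Pow(Add(-8, Pow(S, 2), Mul(-7, S)), -1))
Pow(Add(y, Function('N')(w)), 2) = Pow(Add(-6, Pow(Add(-8, Pow(-5, 2), Mul(-7, -5)), -1)), 2) = Pow(Add(-6, Pow(Add(-8, 25, 35), -1)), 2) = Pow(Add(-6, Pow(52, -1)), 2) = Pow(Add(-6, Rational(1, 52)), 2) = Pow(Rational(-311, 52), 2) = Rational(96721, 2704)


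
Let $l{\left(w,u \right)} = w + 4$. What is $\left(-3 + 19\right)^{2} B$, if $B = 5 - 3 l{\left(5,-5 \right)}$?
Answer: $-5632$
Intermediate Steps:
$l{\left(w,u \right)} = 4 + w$
$B = -22$ ($B = 5 - 3 \left(4 + 5\right) = 5 - 27 = -22$)
$\left(-3 + 19\right)^{2} B = \left(-3 + 19\right)^{2} \left(-22\right) = 16^{2} \left(-22\right) = 256 \left(-22\right) = -5632$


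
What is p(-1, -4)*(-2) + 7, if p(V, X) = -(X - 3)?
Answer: -7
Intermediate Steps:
p(V, X) = 3 - X (p(V, X) = -(-3 + X) = 3 - X)
p(-1, -4)*(-2) + 7 = (3 - 1*(-4))*(-2) + 7 = (3 + 4)*(-2) + 7 = 7*(-2) + 7 = -14 + 7 = -7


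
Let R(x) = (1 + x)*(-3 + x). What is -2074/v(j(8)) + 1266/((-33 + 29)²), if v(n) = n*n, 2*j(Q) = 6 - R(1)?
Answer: -767/200 ≈ -3.8350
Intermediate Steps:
j(Q) = 5 (j(Q) = (6 - (-3 + 1² - 2*1))/2 = (6 - (-3 + 1 - 2))/2 = (6 - 1*(-4))/2 = (6 + 4)/2 = (½)*10 = 5)
v(n) = n²
-2074/v(j(8)) + 1266/((-33 + 29)²) = -2074/(5²) + 1266/((-33 + 29)²) = -2074/25 + 1266/((-4)²) = -2074*1/25 + 1266/16 = -2074/25 + 1266*(1/16) = -2074/25 + 633/8 = -767/200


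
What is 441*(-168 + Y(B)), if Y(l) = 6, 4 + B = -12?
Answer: -71442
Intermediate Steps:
B = -16 (B = -4 - 12 = -16)
441*(-168 + Y(B)) = 441*(-168 + 6) = 441*(-162) = -71442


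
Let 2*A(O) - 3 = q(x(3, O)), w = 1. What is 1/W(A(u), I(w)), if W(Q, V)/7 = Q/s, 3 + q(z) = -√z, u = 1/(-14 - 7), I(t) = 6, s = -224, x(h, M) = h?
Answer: 64*√3/3 ≈ 36.950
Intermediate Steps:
u = -1/21 (u = 1/(-21) = -1/21 ≈ -0.047619)
q(z) = -3 - √z
A(O) = -√3/2 (A(O) = 3/2 + (-3 - √3)/2 = 3/2 + (-3/2 - √3/2) = -√3/2)
W(Q, V) = -Q/32 (W(Q, V) = 7*(Q/(-224)) = 7*(Q*(-1/224)) = 7*(-Q/224) = -Q/32)
1/W(A(u), I(w)) = 1/(-(-1)*√3/64) = 1/(√3/64) = 64*√3/3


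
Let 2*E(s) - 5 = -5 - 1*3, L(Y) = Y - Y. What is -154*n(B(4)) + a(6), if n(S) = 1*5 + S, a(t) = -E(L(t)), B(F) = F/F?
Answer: -1845/2 ≈ -922.50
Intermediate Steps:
L(Y) = 0
E(s) = -3/2 (E(s) = 5/2 + (-5 - 1*3)/2 = 5/2 + (-5 - 3)/2 = 5/2 + (½)*(-8) = 5/2 - 4 = -3/2)
B(F) = 1
a(t) = 3/2 (a(t) = -1*(-3/2) = 3/2)
n(S) = 5 + S
-154*n(B(4)) + a(6) = -154*(5 + 1) + 3/2 = -154*6 + 3/2 = -924 + 3/2 = -1845/2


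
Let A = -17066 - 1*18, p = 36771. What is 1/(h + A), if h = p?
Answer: 1/19687 ≈ 5.0795e-5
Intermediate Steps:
h = 36771
A = -17084 (A = -17066 - 18 = -17084)
1/(h + A) = 1/(36771 - 17084) = 1/19687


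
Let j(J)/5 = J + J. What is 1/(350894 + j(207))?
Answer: 1/352964 ≈ 2.8331e-6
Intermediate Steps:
j(J) = 10*J (j(J) = 5*(J + J) = 5*(2*J) = 10*J)
1/(350894 + j(207)) = 1/(350894 + 10*207) = 1/(350894 + 2070) = 1/352964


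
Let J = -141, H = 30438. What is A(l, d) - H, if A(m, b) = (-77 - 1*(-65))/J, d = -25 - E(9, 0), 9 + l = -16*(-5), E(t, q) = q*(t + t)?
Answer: -1430582/47 ≈ -30438.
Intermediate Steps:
E(t, q) = 2*q*t (E(t, q) = q*(2*t) = 2*q*t)
l = 71 (l = -9 - 16*(-5) = -9 + 80 = 71)
d = -25 (d = -25 - 2*0*9 = -25 - 1*0 = -25 + 0 = -25)
A(m, b) = 4/47 (A(m, b) = (-77 - 1*(-65))/(-141) = (-77 + 65)*(-1/141) = -12*(-1/141) = 4/47)
A(l, d) - H = 4/47 - 1*30438 = 4/47 - 30438 = -1430582/47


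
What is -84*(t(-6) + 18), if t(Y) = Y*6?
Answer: 1512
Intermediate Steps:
t(Y) = 6*Y
-84*(t(-6) + 18) = -84*(6*(-6) + 18) = -84*(-36 + 18) = -84*(-18) = 1512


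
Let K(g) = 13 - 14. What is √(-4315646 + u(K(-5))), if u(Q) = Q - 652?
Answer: I*√4316299 ≈ 2077.6*I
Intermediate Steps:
K(g) = -1
u(Q) = -652 + Q
√(-4315646 + u(K(-5))) = √(-4315646 + (-652 - 1)) = √(-4315646 - 653) = √(-4316299) = I*√4316299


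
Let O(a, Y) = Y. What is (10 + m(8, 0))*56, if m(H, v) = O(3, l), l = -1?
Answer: 504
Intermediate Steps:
m(H, v) = -1
(10 + m(8, 0))*56 = (10 - 1)*56 = 9*56 = 504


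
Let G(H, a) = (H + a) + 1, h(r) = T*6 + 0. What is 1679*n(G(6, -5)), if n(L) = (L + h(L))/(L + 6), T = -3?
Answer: -3358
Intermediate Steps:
h(r) = -18 (h(r) = -3*6 + 0 = -18 + 0 = -18)
G(H, a) = 1 + H + a
n(L) = (-18 + L)/(6 + L) (n(L) = (L - 18)/(L + 6) = (-18 + L)/(6 + L))
1679*n(G(6, -5)) = 1679*((-18 + (1 + 6 - 5))/(6 + (1 + 6 - 5))) = 1679*((-18 + 2)/(6 + 2)) = 1679*(-16/8) = 1679*((1/8)*(-16)) = 1679*(-2) = -3358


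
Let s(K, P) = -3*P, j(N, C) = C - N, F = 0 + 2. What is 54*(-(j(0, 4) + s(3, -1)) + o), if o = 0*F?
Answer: -378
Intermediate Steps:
F = 2
o = 0 (o = 0*2 = 0)
54*(-(j(0, 4) + s(3, -1)) + o) = 54*(-((4 - 1*0) - 3*(-1)) + 0) = 54*(-((4 + 0) + 3) + 0) = 54*(-(4 + 3) + 0) = 54*(-1*7 + 0) = 54*(-7 + 0) = 54*(-7) = -378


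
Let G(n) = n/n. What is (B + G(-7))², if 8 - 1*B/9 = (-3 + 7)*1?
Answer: 1369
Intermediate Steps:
G(n) = 1
B = 36 (B = 72 - 9*(-3 + 7) = 72 - 36 = 36)
(B + G(-7))² = (36 + 1)² = 37² = 1369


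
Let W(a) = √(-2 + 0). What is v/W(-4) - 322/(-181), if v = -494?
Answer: 322/181 + 247*I*√2 ≈ 1.779 + 349.31*I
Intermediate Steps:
W(a) = I*√2 (W(a) = √(-2) = I*√2)
v/W(-4) - 322/(-181) = -494*(-I*√2/2) - 322/(-181) = -(-247)*I*√2 - 322*(-1/181) = 247*I*√2 + 322/181 = 322/181 + 247*I*√2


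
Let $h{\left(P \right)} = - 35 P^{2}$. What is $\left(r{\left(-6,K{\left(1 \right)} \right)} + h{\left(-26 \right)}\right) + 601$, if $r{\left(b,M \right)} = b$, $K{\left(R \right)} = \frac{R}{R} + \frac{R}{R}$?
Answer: $-23065$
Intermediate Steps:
$K{\left(R \right)} = 2$ ($K{\left(R \right)} = 1 + 1 = 2$)
$\left(r{\left(-6,K{\left(1 \right)} \right)} + h{\left(-26 \right)}\right) + 601 = \left(-6 - 35 \left(-26\right)^{2}\right) + 601 = \left(-6 - 23660\right) + 601 = -23666 + 601 = -23065$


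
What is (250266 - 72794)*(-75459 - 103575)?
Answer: -31773522048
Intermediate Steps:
(250266 - 72794)*(-75459 - 103575) = 177472*(-179034) = -31773522048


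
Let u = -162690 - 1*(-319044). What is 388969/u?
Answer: 388969/156354 ≈ 2.4877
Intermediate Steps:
u = 156354 (u = -162690 + 319044 = 156354)
388969/u = 388969/156354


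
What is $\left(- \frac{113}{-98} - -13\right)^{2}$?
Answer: $\frac{1923769}{9604} \approx 200.31$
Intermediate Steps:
$\left(- \frac{113}{-98} - -13\right)^{2} = \left(\left(-113\right) \left(- \frac{1}{98}\right) + \left(-11 + 24\right)\right)^{2} = \left(\frac{113}{98} + 13\right)^{2} = \left(\frac{1387}{98}\right)^{2} = \frac{1923769}{9604}$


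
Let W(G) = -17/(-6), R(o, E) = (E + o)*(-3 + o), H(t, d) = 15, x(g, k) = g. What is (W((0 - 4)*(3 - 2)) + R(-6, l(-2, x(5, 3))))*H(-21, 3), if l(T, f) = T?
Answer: 2245/2 ≈ 1122.5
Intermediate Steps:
R(o, E) = (-3 + o)*(E + o)
W(G) = 17/6 (W(G) = -17*(-⅙) = 17/6)
(W((0 - 4)*(3 - 2)) + R(-6, l(-2, x(5, 3))))*H(-21, 3) = (17/6 + ((-6)² - 3*(-2) - 3*(-6) - 2*(-6)))*15 = (17/6 + (36 + 6 + 18 + 12))*15 = (17/6 + 72)*15 = (449/6)*15 = 2245/2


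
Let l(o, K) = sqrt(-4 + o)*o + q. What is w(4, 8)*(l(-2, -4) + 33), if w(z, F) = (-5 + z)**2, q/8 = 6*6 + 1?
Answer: 329 - 2*I*sqrt(6) ≈ 329.0 - 4.899*I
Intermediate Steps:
q = 296 (q = 8*(6*6 + 1) = 8*(36 + 1) = 8*37 = 296)
l(o, K) = 296 + o*sqrt(-4 + o) (l(o, K) = sqrt(-4 + o)*o + 296 = o*sqrt(-4 + o) + 296 = 296 + o*sqrt(-4 + o))
w(4, 8)*(l(-2, -4) + 33) = (-5 + 4)**2*((296 - 2*sqrt(-4 - 2)) + 33) = (-1)**2*((296 - 2*I*sqrt(6)) + 33) = 1*((296 - 2*I*sqrt(6)) + 33) = 1*(329 - 2*I*sqrt(6)) = 329 - 2*I*sqrt(6)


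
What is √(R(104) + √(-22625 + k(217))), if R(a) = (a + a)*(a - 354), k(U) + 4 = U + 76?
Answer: 2*√(-13000 + 2*I*√349) ≈ 0.3277 + 228.04*I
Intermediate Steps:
k(U) = 72 + U (k(U) = -4 + (U + 76) = -4 + (76 + U) = 72 + U)
R(a) = 2*a*(-354 + a) (R(a) = (2*a)*(-354 + a) = 2*a*(-354 + a))
√(R(104) + √(-22625 + k(217))) = √(2*104*(-354 + 104) + √(-22625 + (72 + 217))) = √(2*104*(-250) + √(-22625 + 289)) = √(-52000 + √(-22336)) = √(-52000 + 8*I*√349)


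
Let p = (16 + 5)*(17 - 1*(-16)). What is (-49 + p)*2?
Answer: 1288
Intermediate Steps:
p = 693 (p = 21*(17 + 16) = 21*33 = 693)
(-49 + p)*2 = (-49 + 693)*2 = 644*2 = 1288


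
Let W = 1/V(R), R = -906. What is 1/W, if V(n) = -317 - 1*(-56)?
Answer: -261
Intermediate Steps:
V(n) = -261 (V(n) = -317 + 56 = -261)
W = -1/261 (W = 1/(-261) = -1/261 ≈ -0.0038314)
1/W = 1/(-1/261) = -261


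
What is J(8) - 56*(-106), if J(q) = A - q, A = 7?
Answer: 5935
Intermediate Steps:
J(q) = 7 - q
J(8) - 56*(-106) = (7 - 1*8) - 56*(-106) = (7 - 8) + 5936 = -1 + 5936 = 5935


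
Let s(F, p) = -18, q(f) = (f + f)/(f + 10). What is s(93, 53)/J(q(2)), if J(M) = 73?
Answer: -18/73 ≈ -0.24658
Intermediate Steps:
q(f) = 2*f/(10 + f) (q(f) = (2*f)/(10 + f) = 2*f/(10 + f))
s(93, 53)/J(q(2)) = -18/73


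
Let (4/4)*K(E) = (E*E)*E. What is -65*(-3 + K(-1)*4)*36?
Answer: 16380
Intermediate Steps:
K(E) = E³ (K(E) = (E*E)*E = E²*E = E³)
-65*(-3 + K(-1)*4)*36 = -65*(-3 + (-1)³*4)*36 = -65*(-3 - 1*4)*36 = -65*(-3 - 4)*36 = -65*(-7)*36 = 455*36 = 16380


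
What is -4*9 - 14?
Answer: -50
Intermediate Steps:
-4*9 - 14 = -36 - 14 = -50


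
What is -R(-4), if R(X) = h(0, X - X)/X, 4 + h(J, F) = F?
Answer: -1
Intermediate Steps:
h(J, F) = -4 + F
R(X) = -4/X (R(X) = (-4 + (X - X))/X = (-4 + 0)/X = -4/X)
-R(-4) = -(-4)/(-4) = -(-4)*(-1)/4 = -1*1 = -1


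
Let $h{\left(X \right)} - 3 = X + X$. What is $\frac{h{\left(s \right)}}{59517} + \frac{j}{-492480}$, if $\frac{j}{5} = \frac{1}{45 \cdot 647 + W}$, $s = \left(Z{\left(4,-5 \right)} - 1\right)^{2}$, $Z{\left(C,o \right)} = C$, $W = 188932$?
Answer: $\frac{50112427115}{142025796104256} \approx 0.00035284$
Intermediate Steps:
$s = 9$ ($s = \left(4 - 1\right)^{2} = 3^{2} = 9$)
$j = \frac{5}{218047}$ ($j = \frac{5}{45 \cdot 647 + 188932} = \frac{5}{29115 + 188932} = \frac{5}{218047} \approx 2.2931 \cdot 10^{-5}$)
$h{\left(X \right)} = 3 + 2 X$ ($h{\left(X \right)} = 3 + \left(X + X\right) = 3 + 2 X$)
$\frac{h{\left(s \right)}}{59517} + \frac{j}{-492480} = \frac{3 + 2 \cdot 9}{59517} + \frac{5}{218047 \left(-492480\right)} = \left(3 + 18\right) \frac{1}{59517} + \frac{5}{218047} \left(- \frac{1}{492480}\right) = 21 \cdot \frac{1}{59517} - \frac{1}{21476757312} = \frac{7}{19839} - \frac{1}{21476757312} = \frac{50112427115}{142025796104256}$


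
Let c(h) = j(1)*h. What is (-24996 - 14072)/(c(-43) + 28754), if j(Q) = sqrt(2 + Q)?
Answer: -1123361272/826786969 - 1679924*sqrt(3)/826786969 ≈ -1.3622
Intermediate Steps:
c(h) = h*sqrt(3) (c(h) = sqrt(2 + 1)*h = sqrt(3)*h = h*sqrt(3))
(-24996 - 14072)/(c(-43) + 28754) = (-24996 - 14072)/(-43*sqrt(3) + 28754) = -39068/(28754 - 43*sqrt(3))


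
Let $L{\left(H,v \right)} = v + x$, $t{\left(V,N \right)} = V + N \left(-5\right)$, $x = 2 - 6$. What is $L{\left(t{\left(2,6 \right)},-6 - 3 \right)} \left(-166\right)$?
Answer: $2158$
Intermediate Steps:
$x = -4$
$t{\left(V,N \right)} = V - 5 N$
$L{\left(H,v \right)} = -4 + v$ ($L{\left(H,v \right)} = v - 4 = -4 + v$)
$L{\left(t{\left(2,6 \right)},-6 - 3 \right)} \left(-166\right) = \left(-4 - 9\right) \left(-166\right) = \left(-13\right) \left(-166\right) = 2158$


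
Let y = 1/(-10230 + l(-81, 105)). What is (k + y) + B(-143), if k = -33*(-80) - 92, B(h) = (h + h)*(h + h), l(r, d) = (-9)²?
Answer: 856007255/10149 ≈ 84344.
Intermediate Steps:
l(r, d) = 81
B(h) = 4*h² (B(h) = (2*h)*(2*h) = 4*h²)
y = -1/10149 (y = 1/(-10230 + 81) = 1/(-10149) = -1/10149 ≈ -9.8532e-5)
k = 2548 (k = 2640 - 92 = 2548)
(k + y) + B(-143) = (2548 - 1/10149) + 4*(-143)² = 25859651/10149 + 4*20449 = 25859651/10149 + 81796 = 856007255/10149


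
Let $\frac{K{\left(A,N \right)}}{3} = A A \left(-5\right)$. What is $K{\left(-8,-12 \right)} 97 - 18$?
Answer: $-93138$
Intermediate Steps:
$K{\left(A,N \right)} = - 15 A^{2}$ ($K{\left(A,N \right)} = 3 A A \left(-5\right) = 3 A^{2} \left(-5\right) = 3 \left(- 5 A^{2}\right) = - 15 A^{2}$)
$K{\left(-8,-12 \right)} 97 - 18 = - 15 \left(-8\right)^{2} \cdot 97 - 18 = \left(-15\right) 64 \cdot 97 - 18 = \left(-960\right) 97 - 18 = -93120 - 18 = -93138$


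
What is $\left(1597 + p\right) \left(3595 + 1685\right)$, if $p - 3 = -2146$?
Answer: $-2882880$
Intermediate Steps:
$p = -2143$ ($p = 3 - 2146 = -2143$)
$\left(1597 + p\right) \left(3595 + 1685\right) = \left(1597 - 2143\right) \left(3595 + 1685\right) = \left(-546\right) 5280 = -2882880$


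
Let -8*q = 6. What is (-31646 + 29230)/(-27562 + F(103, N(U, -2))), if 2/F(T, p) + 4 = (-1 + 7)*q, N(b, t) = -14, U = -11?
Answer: 20536/234279 ≈ 0.087656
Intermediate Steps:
q = -¾ (q = -⅛*6 = -¾ ≈ -0.75000)
F(T, p) = -4/17 (F(T, p) = 2/(-4 + (-1 + 7)*(-¾)) = 2/(-4 + 6*(-¾)) = 2/(-4 - 9/2) = 2/(-17/2) = 2*(-2/17) = -4/17)
(-31646 + 29230)/(-27562 + F(103, N(U, -2))) = (-31646 + 29230)/(-27562 - 4/17) = -2416/(-468558/17) = -2416*(-17/468558) = 20536/234279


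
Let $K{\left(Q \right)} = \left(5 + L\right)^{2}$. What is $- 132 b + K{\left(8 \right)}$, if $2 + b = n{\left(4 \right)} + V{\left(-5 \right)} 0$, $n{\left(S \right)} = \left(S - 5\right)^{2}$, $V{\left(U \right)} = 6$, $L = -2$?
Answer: $141$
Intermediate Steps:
$n{\left(S \right)} = \left(-5 + S\right)^{2}$
$K{\left(Q \right)} = 9$ ($K{\left(Q \right)} = \left(5 - 2\right)^{2} = 3^{2} = 9$)
$b = -1$ ($b = -2 + \left(\left(-5 + 4\right)^{2} + 6 \cdot 0\right) = -2 + \left(\left(-1\right)^{2} + 0\right) = -2 + \left(1 + 0\right) = -2 + 1 = -1$)
$- 132 b + K{\left(8 \right)} = \left(-132\right) \left(-1\right) + 9 = 132 + 9 = 141$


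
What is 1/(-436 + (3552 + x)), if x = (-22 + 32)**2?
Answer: 1/3216 ≈ 0.00031095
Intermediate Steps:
x = 100 (x = 10**2 = 100)
1/(-436 + (3552 + x)) = 1/(-436 + (3552 + 100)) = 1/(-436 + 3652) = 1/3216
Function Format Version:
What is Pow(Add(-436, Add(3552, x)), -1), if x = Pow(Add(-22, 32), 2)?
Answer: Rational(1, 3216) ≈ 0.00031095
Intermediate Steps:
x = 100 (x = Pow(10, 2) = 100)
Pow(Add(-436, Add(3552, x)), -1) = Pow(Add(-436, Add(3552, 100)), -1) = Pow(Add(-436, 3652), -1) = Pow(3216, -1) = Rational(1, 3216)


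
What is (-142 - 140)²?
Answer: 79524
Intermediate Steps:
(-142 - 140)² = (-282)² = 79524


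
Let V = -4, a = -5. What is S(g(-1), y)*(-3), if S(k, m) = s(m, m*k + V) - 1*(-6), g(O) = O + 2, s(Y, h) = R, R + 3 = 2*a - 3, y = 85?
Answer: 30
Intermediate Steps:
R = -16 (R = -3 + (2*(-5) - 3) = -3 + (-10 - 3) = -3 - 13 = -16)
s(Y, h) = -16
g(O) = 2 + O
S(k, m) = -10 (S(k, m) = -16 - 1*(-6) = -16 + 6 = -10)
S(g(-1), y)*(-3) = -10*(-3) = 30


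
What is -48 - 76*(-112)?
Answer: 8464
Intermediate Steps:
-48 - 76*(-112) = -48 + 8512 = 8464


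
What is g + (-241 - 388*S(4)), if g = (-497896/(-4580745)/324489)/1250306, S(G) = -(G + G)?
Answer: 2660380543020478421843/929228272099363665 ≈ 2863.0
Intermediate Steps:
S(G) = -2*G
g = 248948/929228272099363665 (g = (-497896*(-1/4580745)*(1/324489))*(1/1250306) = ((497896/4580745)*(1/324489))*(1/1250306) = (497896/1486401364305)*(1/1250306) = 248948/929228272099363665 ≈ 2.6791e-13)
g + (-241 - 388*S(4)) = 248948/929228272099363665 + (-241 - (-776)*4) = 248948/929228272099363665 + (-241 - 388*(-8)) = 248948/929228272099363665 + (-241 + 3104) = 248948/929228272099363665 + 2863 = 2660380543020478421843/929228272099363665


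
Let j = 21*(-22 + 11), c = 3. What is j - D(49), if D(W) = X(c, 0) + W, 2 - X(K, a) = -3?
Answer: -285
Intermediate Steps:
X(K, a) = 5 (X(K, a) = 2 - 1*(-3) = 2 + 3 = 5)
D(W) = 5 + W
j = -231 (j = 21*(-11) = -231)
j - D(49) = -231 - (5 + 49) = -231 - 1*54 = -231 - 54 = -285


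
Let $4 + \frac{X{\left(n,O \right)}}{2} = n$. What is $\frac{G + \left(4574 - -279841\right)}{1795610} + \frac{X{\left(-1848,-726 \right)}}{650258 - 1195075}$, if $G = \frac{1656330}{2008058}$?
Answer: $\frac{96009836985964}{581195466787117} \approx 0.16519$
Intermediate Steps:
$X{\left(n,O \right)} = -8 + 2 n$
$G = \frac{63705}{77233}$ ($G = 1656330 \cdot \frac{1}{2008058} = \frac{63705}{77233} \approx 0.82484$)
$\frac{G + \left(4574 - -279841\right)}{1795610} + \frac{X{\left(-1848,-726 \right)}}{650258 - 1195075} = \frac{\frac{63705}{77233} + \left(4574 - -279841\right)}{1795610} + \frac{-8 + 2 \left(-1848\right)}{650258 - 1195075} = \left(\frac{63705}{77233} + \left(4574 + 279841\right)\right) \frac{1}{1795610} + \frac{-8 - 3696}{650258 - 1195075} = \left(\frac{63705}{77233} + 284415\right) \frac{1}{1795610} - \frac{3704}{-544817} = \frac{21966287400}{77233} \cdot \frac{1}{1795610} - - \frac{3704}{544817} = \frac{2196628740}{13868034713} + \frac{3704}{544817} = \frac{96009836985964}{581195466787117}$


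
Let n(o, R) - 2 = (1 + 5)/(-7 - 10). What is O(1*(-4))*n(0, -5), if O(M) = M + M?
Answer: -224/17 ≈ -13.176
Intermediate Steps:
n(o, R) = 28/17 (n(o, R) = 2 + (1 + 5)/(-7 - 10) = 2 + 6/(-17) = 2 + 6*(-1/17) = 2 - 6/17 = 28/17)
O(M) = 2*M
O(1*(-4))*n(0, -5) = (2*(1*(-4)))*(28/17) = (2*(-4))*(28/17) = -8*28/17 = -224/17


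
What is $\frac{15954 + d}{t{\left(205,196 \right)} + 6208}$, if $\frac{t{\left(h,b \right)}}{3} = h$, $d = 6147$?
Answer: $\frac{22101}{6823} \approx 3.2392$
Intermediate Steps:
$t{\left(h,b \right)} = 3 h$
$\frac{15954 + d}{t{\left(205,196 \right)} + 6208} = \frac{15954 + 6147}{3 \cdot 205 + 6208} = \frac{22101}{615 + 6208} = \frac{22101}{6823}$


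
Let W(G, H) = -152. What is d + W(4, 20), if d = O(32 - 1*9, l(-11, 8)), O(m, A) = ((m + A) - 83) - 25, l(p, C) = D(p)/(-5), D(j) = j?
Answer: -1174/5 ≈ -234.80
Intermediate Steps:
l(p, C) = -p/5 (l(p, C) = p/(-5) = p*(-1/5) = -p/5)
O(m, A) = -108 + A + m (O(m, A) = ((A + m) - 83) - 25 = (-83 + A + m) - 25 = -108 + A + m)
d = -414/5 (d = -108 - 1/5*(-11) + (32 - 1*9) = -108 + 11/5 + (32 - 9) = -108 + 11/5 + 23 = -414/5 ≈ -82.800)
d + W(4, 20) = -414/5 - 152 = -1174/5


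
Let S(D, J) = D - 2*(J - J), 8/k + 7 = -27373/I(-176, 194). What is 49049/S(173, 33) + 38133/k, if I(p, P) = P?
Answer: -189462541531/268496 ≈ -7.0564e+5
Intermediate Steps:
k = -1552/28731 (k = 8/(-7 - 27373/194) = 8/(-28731/194) = 8*(-194/28731) = -1552/28731 ≈ -0.054018)
S(D, J) = D (S(D, J) = D - 2*0 = D + 0 = D)
49049/S(173, 33) + 38133/k = 49049/173 + 38133/(-1552/28731) = 49049*(1/173) + 38133*(-28731/1552) = 49049/173 - 1095599223/1552 = -189462541531/268496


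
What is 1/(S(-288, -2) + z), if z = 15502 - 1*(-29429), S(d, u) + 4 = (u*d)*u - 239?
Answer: 1/43536 ≈ 2.2969e-5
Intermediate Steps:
S(d, u) = -243 + d*u² (S(d, u) = -4 + ((u*d)*u - 239) = -4 + ((d*u)*u - 239) = -4 + (d*u² - 239) = -4 + (-239 + d*u²) = -243 + d*u²)
z = 44931 (z = 15502 + 29429 = 44931)
1/(S(-288, -2) + z) = 1/((-243 - 288*(-2)²) + 44931) = 1/((-243 - 288*4) + 44931) = 1/((-243 - 1152) + 44931) = 1/(-1395 + 44931) = 1/43536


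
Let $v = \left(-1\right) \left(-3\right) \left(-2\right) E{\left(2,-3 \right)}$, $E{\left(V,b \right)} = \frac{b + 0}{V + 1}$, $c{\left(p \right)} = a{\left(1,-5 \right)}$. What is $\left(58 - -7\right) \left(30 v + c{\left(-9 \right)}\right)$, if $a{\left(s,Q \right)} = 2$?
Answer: $11830$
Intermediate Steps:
$c{\left(p \right)} = 2$
$E{\left(V,b \right)} = \frac{b}{1 + V}$
$v = 6$ ($v = \left(-1\right) \left(-3\right) \left(-2\right) \left(- \frac{3}{1 + 2}\right) = 3 \left(-2\right) \left(- \frac{3}{3}\right) = - 6 \left(\left(-3\right) \frac{1}{3}\right) = \left(-6\right) \left(-1\right) = 6$)
$\left(58 - -7\right) \left(30 v + c{\left(-9 \right)}\right) = \left(58 - -7\right) \left(30 \cdot 6 + 2\right) = \left(58 + 7\right) \left(180 + 2\right) = 65 \cdot 182 = 11830$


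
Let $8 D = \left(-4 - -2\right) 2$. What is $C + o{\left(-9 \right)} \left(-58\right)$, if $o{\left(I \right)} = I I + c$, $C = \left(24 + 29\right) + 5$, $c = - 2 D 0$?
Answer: $-4640$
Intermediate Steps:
$D = - \frac{1}{2}$ ($D = \frac{\left(-4 - -2\right) 2}{8} = \frac{\left(-4 + 2\right) 2}{8} = \frac{\left(-2\right) 2}{8} = \frac{1}{8} \left(-4\right) = - \frac{1}{2} \approx -0.5$)
$c = 0$ ($c = \left(-2\right) \left(- \frac{1}{2}\right) 0 = 1 \cdot 0 = 0$)
$C = 58$ ($C = 53 + 5 = 58$)
$o{\left(I \right)} = I^{2}$ ($o{\left(I \right)} = I I + 0 = I^{2} + 0 = I^{2}$)
$C + o{\left(-9 \right)} \left(-58\right) = 58 + \left(-9\right)^{2} \left(-58\right) = 58 + 81 \left(-58\right) = 58 - 4698 = -4640$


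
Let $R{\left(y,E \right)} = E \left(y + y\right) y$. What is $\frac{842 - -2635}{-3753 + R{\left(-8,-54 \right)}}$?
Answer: $- \frac{1159}{3555} \approx -0.32602$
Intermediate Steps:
$R{\left(y,E \right)} = 2 E y^{2}$ ($R{\left(y,E \right)} = E 2 y y = 2 E y y = 2 E y^{2}$)
$\frac{842 - -2635}{-3753 + R{\left(-8,-54 \right)}} = \frac{842 - -2635}{-3753 + 2 \left(-54\right) \left(-8\right)^{2}} = \frac{842 + 2635}{-3753 + 2 \left(-54\right) 64} = \frac{3477}{-3753 - 6912} = \frac{3477}{-10665} = 3477 \left(- \frac{1}{10665}\right) = - \frac{1159}{3555}$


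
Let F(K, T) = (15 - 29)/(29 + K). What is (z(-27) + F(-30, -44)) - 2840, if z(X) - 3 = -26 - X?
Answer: -2822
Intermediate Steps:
F(K, T) = -14/(29 + K)
z(X) = -23 - X (z(X) = 3 + (-26 - X) = -23 - X)
(z(-27) + F(-30, -44)) - 2840 = ((-23 - 1*(-27)) - 14/(29 - 30)) - 2840 = ((-23 + 27) - 14/(-1)) - 2840 = (4 - 14*(-1)) - 2840 = (4 + 14) - 2840 = 18 - 2840 = -2822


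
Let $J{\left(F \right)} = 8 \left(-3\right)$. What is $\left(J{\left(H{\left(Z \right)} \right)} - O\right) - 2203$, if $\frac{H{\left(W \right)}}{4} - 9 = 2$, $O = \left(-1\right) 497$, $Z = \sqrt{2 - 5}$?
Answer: $-1730$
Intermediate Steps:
$Z = i \sqrt{3}$ ($Z = \sqrt{-3} = i \sqrt{3} \approx 1.732 i$)
$O = -497$
$H{\left(W \right)} = 44$ ($H{\left(W \right)} = 36 + 4 \cdot 2 = 36 + 8 = 44$)
$J{\left(F \right)} = -24$
$\left(J{\left(H{\left(Z \right)} \right)} - O\right) - 2203 = \left(-24 - -497\right) - 2203 = \left(-24 + 497\right) - 2203 = 473 - 2203 = -1730$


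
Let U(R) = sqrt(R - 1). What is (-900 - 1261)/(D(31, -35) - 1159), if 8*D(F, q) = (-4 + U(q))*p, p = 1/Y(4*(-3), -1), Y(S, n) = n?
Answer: 40056296/21473965 - 25932*I/21473965 ≈ 1.8653 - 0.0012076*I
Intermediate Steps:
U(R) = sqrt(-1 + R)
p = -1 (p = 1/(-1) = -1)
D(F, q) = 1/2 - sqrt(-1 + q)/8 (D(F, q) = ((-4 + sqrt(-1 + q))*(-1))/8 = (4 - sqrt(-1 + q))/8 = 1/2 - sqrt(-1 + q)/8)
(-900 - 1261)/(D(31, -35) - 1159) = (-900 - 1261)/((1/2 - sqrt(-1 - 35)/8) - 1159) = -2161/((1/2 - 3*I/4) - 1159) = -2161/(-2317/2 - 3*I/4) = (16*(-2317/2 + 3*I/4)/21473965)*(-2161) = -34576*(-2317/2 + 3*I/4)/21473965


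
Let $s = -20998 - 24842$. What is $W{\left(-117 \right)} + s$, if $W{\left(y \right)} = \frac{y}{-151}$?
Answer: $- \frac{6921723}{151} \approx -45839.0$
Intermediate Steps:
$W{\left(y \right)} = - \frac{y}{151}$ ($W{\left(y \right)} = y \left(- \frac{1}{151}\right) = - \frac{y}{151}$)
$s = -45840$
$W{\left(-117 \right)} + s = \left(- \frac{1}{151}\right) \left(-117\right) - 45840 = \frac{117}{151} - 45840 = - \frac{6921723}{151}$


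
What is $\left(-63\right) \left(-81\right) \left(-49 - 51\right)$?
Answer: $-510300$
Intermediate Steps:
$\left(-63\right) \left(-81\right) \left(-49 - 51\right) = 5103 \left(-49 - 51\right) = 5103 \left(-100\right) = -510300$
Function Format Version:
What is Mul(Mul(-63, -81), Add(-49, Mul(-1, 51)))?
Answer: -510300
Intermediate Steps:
Mul(Mul(-63, -81), Add(-49, Mul(-1, 51))) = Mul(5103, Add(-49, -51)) = Mul(5103, -100) = -510300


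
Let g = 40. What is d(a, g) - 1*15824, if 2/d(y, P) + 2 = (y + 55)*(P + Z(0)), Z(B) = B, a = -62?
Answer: -2231185/141 ≈ -15824.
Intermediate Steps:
d(y, P) = 2/(-2 + P*(55 + y)) (d(y, P) = 2/(-2 + (y + 55)*(P + 0)) = 2/(-2 + (55 + y)*P) = 2/(-2 + P*(55 + y)))
d(a, g) - 1*15824 = 2/(-2 + 55*40 + 40*(-62)) - 1*15824 = 2/(-2 + 2200 - 2480) - 15824 = 2/(-282) - 15824 = 2*(-1/282) - 15824 = -1/141 - 15824 = -2231185/141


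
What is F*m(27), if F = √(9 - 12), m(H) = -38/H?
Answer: -38*I*√3/27 ≈ -2.4377*I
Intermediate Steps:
F = I*√3 (F = √(-3) = I*√3 ≈ 1.732*I)
F*m(27) = (I*√3)*(-38/27) = -38*I*√3/27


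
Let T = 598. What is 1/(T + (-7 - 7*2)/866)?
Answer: 866/517847 ≈ 0.0016723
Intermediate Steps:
1/(T + (-7 - 7*2)/866) = 1/(598 + (-7 - 7*2)/866) = 1/(598 + (-7 - 14)*(1/866)) = 1/(598 - 21*1/866) = 1/(598 - 21/866) = 1/(517847/866) = 866/517847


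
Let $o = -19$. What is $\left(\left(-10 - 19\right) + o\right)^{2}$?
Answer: $2304$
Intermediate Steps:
$\left(\left(-10 - 19\right) + o\right)^{2} = \left(\left(-10 - 19\right) - 19\right)^{2} = \left(-29 - 19\right)^{2} = \left(-48\right)^{2} = 2304$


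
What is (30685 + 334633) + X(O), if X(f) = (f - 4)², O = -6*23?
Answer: 385482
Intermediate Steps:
O = -138
X(f) = (-4 + f)²
(30685 + 334633) + X(O) = (30685 + 334633) + (-4 - 138)² = 365318 + (-142)² = 365318 + 20164 = 385482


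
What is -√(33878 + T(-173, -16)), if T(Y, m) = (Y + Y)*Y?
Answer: -2*√23434 ≈ -306.16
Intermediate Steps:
T(Y, m) = 2*Y² (T(Y, m) = (2*Y)*Y = 2*Y²)
-√(33878 + T(-173, -16)) = -√(33878 + 2*(-173)²) = -√(33878 + 2*29929) = -√(33878 + 59858) = -√93736 = -2*√23434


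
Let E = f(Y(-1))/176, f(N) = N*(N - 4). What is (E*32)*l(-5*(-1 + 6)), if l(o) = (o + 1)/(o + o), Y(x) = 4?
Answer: 0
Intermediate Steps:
l(o) = (1 + o)/(2*o) (l(o) = (1 + o)/((2*o)) = (1 + o)*(1/(2*o)) = (1 + o)/(2*o))
f(N) = N*(-4 + N)
E = 0 (E = (4*(-4 + 4))/176 = (4*0)*(1/176) = 0*(1/176) = 0)
(E*32)*l(-5*(-1 + 6)) = (0*32)*((1 - 5*(-1 + 6))/(2*((-5*(-1 + 6))))) = 0*((1 - 5*5)/(2*((-5*5)))) = 0*((½)*(1 - 25)/(-25)) = 0*((½)*(-1/25)*(-24)) = 0*(12/25) = 0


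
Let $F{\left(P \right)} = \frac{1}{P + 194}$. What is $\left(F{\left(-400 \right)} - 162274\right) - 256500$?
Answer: $- \frac{86267445}{206} \approx -4.1877 \cdot 10^{5}$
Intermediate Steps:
$F{\left(P \right)} = \frac{1}{194 + P}$
$\left(F{\left(-400 \right)} - 162274\right) - 256500 = \left(\frac{1}{194 - 400} - 162274\right) - 256500 = \left(\frac{1}{-206} - 162274\right) - 256500 = \left(- \frac{1}{206} - 162274\right) - 256500 = - \frac{33428445}{206} - 256500 = - \frac{86267445}{206}$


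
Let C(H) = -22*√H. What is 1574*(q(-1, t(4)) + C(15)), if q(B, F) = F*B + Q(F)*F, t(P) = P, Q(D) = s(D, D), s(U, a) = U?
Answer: 18888 - 34628*√15 ≈ -1.1523e+5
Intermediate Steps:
Q(D) = D
q(B, F) = F² + B*F (q(B, F) = F*B + F*F = B*F + F² = F² + B*F)
1574*(q(-1, t(4)) + C(15)) = 1574*(4*(-1 + 4) - 22*√15) = 1574*(4*3 - 22*√15) = 1574*(12 - 22*√15) = 18888 - 34628*√15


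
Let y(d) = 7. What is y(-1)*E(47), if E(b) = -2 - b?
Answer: -343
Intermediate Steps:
y(-1)*E(47) = 7*(-2 - 1*47) = 7*(-2 - 47) = 7*(-49) = -343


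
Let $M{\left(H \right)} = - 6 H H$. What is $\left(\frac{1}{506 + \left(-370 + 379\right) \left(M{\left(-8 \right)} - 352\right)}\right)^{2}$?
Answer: $\frac{1}{37429924} \approx 2.6717 \cdot 10^{-8}$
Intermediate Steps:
$M{\left(H \right)} = - 6 H^{2}$
$\left(\frac{1}{506 + \left(-370 + 379\right) \left(M{\left(-8 \right)} - 352\right)}\right)^{2} = \left(\frac{1}{506 + \left(-370 + 379\right) \left(- 6 \left(-8\right)^{2} - 352\right)}\right)^{2} = \left(\frac{1}{506 + 9 \left(\left(-6\right) 64 - 352\right)}\right)^{2} = \left(\frac{1}{506 + 9 \left(-384 - 352\right)}\right)^{2} = \left(\frac{1}{506 + 9 \left(-736\right)}\right)^{2} = \left(\frac{1}{506 - 6624}\right)^{2} = \left(\frac{1}{-6118}\right)^{2} = \left(- \frac{1}{6118}\right)^{2} = \frac{1}{37429924}$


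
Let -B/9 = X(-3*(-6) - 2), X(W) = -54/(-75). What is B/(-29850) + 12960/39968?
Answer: 50405598/155344375 ≈ 0.32448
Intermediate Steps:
X(W) = 18/25 (X(W) = -54*(-1/75) = 18/25)
B = -162/25 (B = -9*18/25 = -162/25 ≈ -6.4800)
B/(-29850) + 12960/39968 = -162/25/(-29850) + 12960/39968 = -162/25*(-1/29850) + 12960*(1/39968) = 27/124375 + 405/1249 = 50405598/155344375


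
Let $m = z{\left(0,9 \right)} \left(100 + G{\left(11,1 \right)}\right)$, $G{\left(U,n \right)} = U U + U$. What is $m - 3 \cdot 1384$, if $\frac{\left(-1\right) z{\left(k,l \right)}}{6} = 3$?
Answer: $-8328$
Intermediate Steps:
$z{\left(k,l \right)} = -18$ ($z{\left(k,l \right)} = \left(-6\right) 3 = -18$)
$G{\left(U,n \right)} = U + U^{2}$ ($G{\left(U,n \right)} = U^{2} + U = U + U^{2}$)
$m = -4176$ ($m = - 18 \left(100 + 11 \left(1 + 11\right)\right) = - 18 \left(100 + 11 \cdot 12\right) = - 18 \left(100 + 132\right) = \left(-18\right) 232 = -4176$)
$m - 3 \cdot 1384 = -4176 - 3 \cdot 1384 = -4176 - 4152 = -8328$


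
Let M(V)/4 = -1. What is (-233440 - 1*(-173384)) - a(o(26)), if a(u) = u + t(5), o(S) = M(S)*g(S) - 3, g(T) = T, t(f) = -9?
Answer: -59940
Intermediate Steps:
M(V) = -4 (M(V) = 4*(-1) = -4)
o(S) = -3 - 4*S (o(S) = -4*S - 3 = -3 - 4*S)
a(u) = -9 + u (a(u) = u - 9 = -9 + u)
(-233440 - 1*(-173384)) - a(o(26)) = (-233440 - 1*(-173384)) - (-9 + (-3 - 4*26)) = (-233440 + 173384) - (-9 + (-3 - 104)) = -60056 - (-9 - 107) = -60056 - 1*(-116) = -60056 + 116 = -59940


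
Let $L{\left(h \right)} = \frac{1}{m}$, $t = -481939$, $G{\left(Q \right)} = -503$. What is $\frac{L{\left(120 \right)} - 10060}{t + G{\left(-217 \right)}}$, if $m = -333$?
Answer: $\frac{3349981}{160653186} \approx 0.020852$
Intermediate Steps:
$L{\left(h \right)} = - \frac{1}{333}$ ($L{\left(h \right)} = \frac{1}{-333} = - \frac{1}{333}$)
$\frac{L{\left(120 \right)} - 10060}{t + G{\left(-217 \right)}} = \frac{- \frac{1}{333} - 10060}{-481939 - 503} = - \frac{3349981}{333 \left(-482442\right)} = \left(- \frac{3349981}{333}\right) \left(- \frac{1}{482442}\right) = \frac{3349981}{160653186}$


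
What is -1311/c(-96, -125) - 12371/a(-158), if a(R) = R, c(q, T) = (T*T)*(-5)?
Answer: 966691513/12343750 ≈ 78.314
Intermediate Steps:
c(q, T) = -5*T² (c(q, T) = T²*(-5) = -5*T²)
-1311/c(-96, -125) - 12371/a(-158) = -1311/((-5*(-125)²)) - 12371/(-158) = -1311/((-5*15625)) - 12371*(-1/158) = -1311/(-78125) + 12371/158 = -1311*(-1/78125) + 12371/158 = 1311/78125 + 12371/158 = 966691513/12343750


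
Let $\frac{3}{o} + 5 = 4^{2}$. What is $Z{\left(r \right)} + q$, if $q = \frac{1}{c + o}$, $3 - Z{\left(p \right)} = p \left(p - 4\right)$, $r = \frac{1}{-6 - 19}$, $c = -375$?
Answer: $\frac{7305553}{2576250} \approx 2.8357$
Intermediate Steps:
$o = \frac{3}{11}$ ($o = \frac{3}{-5 + 4^{2}} = \frac{3}{-5 + 16} = \frac{3}{11} \approx 0.27273$)
$r = - \frac{1}{25}$ ($r = \frac{1}{-25} = - \frac{1}{25} \approx -0.04$)
$Z{\left(p \right)} = 3 - p \left(-4 + p\right)$ ($Z{\left(p \right)} = 3 - p \left(p - 4\right) = 3 - p \left(-4 + p\right)$)
$q = - \frac{11}{4122}$ ($q = \frac{1}{-375 + \frac{3}{11}} = \frac{1}{- \frac{4122}{11}} = - \frac{11}{4122} \approx -0.0026686$)
$Z{\left(r \right)} + q = \left(3 - \left(- \frac{1}{25}\right)^{2} + 4 \left(- \frac{1}{25}\right)\right) - \frac{11}{4122} = \left(3 - \frac{1}{625} - \frac{4}{25}\right) - \frac{11}{4122} = \frac{1774}{625} - \frac{11}{4122} = \frac{7305553}{2576250}$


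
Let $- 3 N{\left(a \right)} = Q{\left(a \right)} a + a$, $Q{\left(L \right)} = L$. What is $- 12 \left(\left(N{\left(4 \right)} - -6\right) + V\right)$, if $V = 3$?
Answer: $-28$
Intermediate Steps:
$N{\left(a \right)} = - \frac{a}{3} - \frac{a^{2}}{3}$ ($N{\left(a \right)} = - \frac{a a + a}{3} = - \frac{a^{2} + a}{3} = - \frac{a + a^{2}}{3} = - \frac{a}{3} - \frac{a^{2}}{3}$)
$- 12 \left(\left(N{\left(4 \right)} - -6\right) + V\right) = - 12 \left(\left(\left(- \frac{1}{3}\right) 4 \left(1 + 4\right) - -6\right) + 3\right) = - 12 \left(\left(\left(- \frac{1}{3}\right) 4 \cdot 5 + 6\right) + 3\right) = - 12 \left(\left(- \frac{20}{3} + 6\right) + 3\right) = - 12 \left(- \frac{2}{3} + 3\right) = \left(-12\right) \frac{7}{3} = -28$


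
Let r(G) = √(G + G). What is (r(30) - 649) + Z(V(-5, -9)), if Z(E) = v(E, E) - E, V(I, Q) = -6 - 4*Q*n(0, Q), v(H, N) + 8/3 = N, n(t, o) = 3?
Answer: -1955/3 + 2*√15 ≈ -643.92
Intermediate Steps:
r(G) = √2*√G (r(G) = √(2*G) = √2*√G)
v(H, N) = -8/3 + N
V(I, Q) = -6 - 12*Q (V(I, Q) = -6 - 4*Q*3 = -6 - 12*Q)
Z(E) = -8/3 (Z(E) = (-8/3 + E) - E = -8/3)
(r(30) - 649) + Z(V(-5, -9)) = (√2*√30 - 649) - 8/3 = (2*√15 - 649) - 8/3 = (-649 + 2*√15) - 8/3 = -1955/3 + 2*√15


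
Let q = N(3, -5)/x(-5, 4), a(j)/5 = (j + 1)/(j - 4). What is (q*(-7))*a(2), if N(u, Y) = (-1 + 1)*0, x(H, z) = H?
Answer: 0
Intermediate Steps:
a(j) = 5*(1 + j)/(-4 + j) (a(j) = 5*((j + 1)/(j - 4)) = 5*((1 + j)/(-4 + j)) = 5*(1 + j)/(-4 + j))
N(u, Y) = 0 (N(u, Y) = 0*0 = 0)
q = 0 (q = 0/(-5) = 0*(-⅕) = 0)
(q*(-7))*a(2) = (0*(-7))*(5*(1 + 2)/(-4 + 2)) = 0*(5*3/(-2)) = 0*(5*(-½)*3) = 0*(-15/2) = 0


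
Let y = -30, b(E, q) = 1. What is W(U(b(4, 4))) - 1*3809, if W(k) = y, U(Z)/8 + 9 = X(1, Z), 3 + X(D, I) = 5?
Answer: -3839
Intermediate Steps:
X(D, I) = 2 (X(D, I) = -3 + 5 = 2)
U(Z) = -56 (U(Z) = -72 + 8*2 = -72 + 16 = -56)
W(k) = -30
W(U(b(4, 4))) - 1*3809 = -30 - 1*3809 = -30 - 3809 = -3839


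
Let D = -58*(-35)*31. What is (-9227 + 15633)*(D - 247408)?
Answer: -1181766068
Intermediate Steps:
D = 62930 (D = 2030*31 = 62930)
(-9227 + 15633)*(D - 247408) = (-9227 + 15633)*(62930 - 247408) = 6406*(-184478) = -1181766068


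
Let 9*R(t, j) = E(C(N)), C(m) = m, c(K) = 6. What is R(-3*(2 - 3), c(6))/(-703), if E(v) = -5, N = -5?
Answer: 5/6327 ≈ 0.00079026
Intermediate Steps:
R(t, j) = -5/9 (R(t, j) = (⅑)*(-5) = -5/9)
R(-3*(2 - 3), c(6))/(-703) = -5/9/(-703) = -5/9*(-1/703) = 5/6327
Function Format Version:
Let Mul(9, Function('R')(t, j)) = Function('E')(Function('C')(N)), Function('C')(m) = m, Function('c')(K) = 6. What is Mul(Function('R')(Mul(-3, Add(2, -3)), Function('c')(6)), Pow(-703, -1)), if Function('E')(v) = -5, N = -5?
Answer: Rational(5, 6327) ≈ 0.00079026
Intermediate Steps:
Function('R')(t, j) = Rational(-5, 9) (Function('R')(t, j) = Mul(Rational(1, 9), -5) = Rational(-5, 9))
Mul(Function('R')(Mul(-3, Add(2, -3)), Function('c')(6)), Pow(-703, -1)) = Mul(Rational(-5, 9), Pow(-703, -1)) = Mul(Rational(-5, 9), Rational(-1, 703)) = Rational(5, 6327)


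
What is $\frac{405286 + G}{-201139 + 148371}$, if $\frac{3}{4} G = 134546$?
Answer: $- \frac{877021}{79152} \approx -11.08$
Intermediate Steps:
$G = \frac{538184}{3}$ ($G = \frac{4}{3} \cdot 134546 = \frac{538184}{3} \approx 1.7939 \cdot 10^{5}$)
$\frac{405286 + G}{-201139 + 148371} = \frac{405286 + \frac{538184}{3}}{-201139 + 148371} = \frac{1754042}{3 \left(-52768\right)} = \frac{1754042}{3} \left(- \frac{1}{52768}\right) = - \frac{877021}{79152}$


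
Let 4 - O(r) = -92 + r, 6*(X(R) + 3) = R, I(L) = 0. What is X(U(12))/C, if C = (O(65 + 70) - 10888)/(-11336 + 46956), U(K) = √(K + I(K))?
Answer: 106860/10927 - 35620*√3/32781 ≈ 7.8974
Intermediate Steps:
U(K) = √K (U(K) = √(K + 0) = √K)
X(R) = -3 + R/6
O(r) = 96 - r (O(r) = 4 - (-92 + r) = 4 + (92 - r) = 96 - r)
C = -10927/35620 (C = ((96 - (65 + 70)) - 10888)/(-11336 + 46956) = ((96 - 1*135) - 10888)/35620 = ((96 - 135) - 10888)*(1/35620) = (-39 - 10888)*(1/35620) = -10927*1/35620 = -10927/35620 ≈ -0.30677)
X(U(12))/C = (-3 + √12/6)/(-10927/35620) = (-3 + (2*√3)/6)*(-35620/10927) = (-3 + √3/3)*(-35620/10927) = 106860/10927 - 35620*√3/32781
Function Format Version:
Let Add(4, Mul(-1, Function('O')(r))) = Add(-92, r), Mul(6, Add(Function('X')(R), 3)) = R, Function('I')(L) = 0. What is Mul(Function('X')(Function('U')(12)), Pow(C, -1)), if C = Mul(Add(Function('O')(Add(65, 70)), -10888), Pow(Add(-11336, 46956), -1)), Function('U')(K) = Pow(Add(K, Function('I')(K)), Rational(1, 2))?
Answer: Add(Rational(106860, 10927), Mul(Rational(-35620, 32781), Pow(3, Rational(1, 2)))) ≈ 7.8974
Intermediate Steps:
Function('U')(K) = Pow(K, Rational(1, 2)) (Function('U')(K) = Pow(Add(K, 0), Rational(1, 2)) = Pow(K, Rational(1, 2)))
Function('X')(R) = Add(-3, Mul(Rational(1, 6), R))
Function('O')(r) = Add(96, Mul(-1, r)) (Function('O')(r) = Add(4, Mul(-1, Add(-92, r))) = Add(4, Add(92, Mul(-1, r))) = Add(96, Mul(-1, r)))
C = Rational(-10927, 35620) (C = Mul(Add(Add(96, Mul(-1, Add(65, 70))), -10888), Pow(Add(-11336, 46956), -1)) = Mul(Add(Add(96, Mul(-1, 135)), -10888), Pow(35620, -1)) = Mul(Add(Add(96, -135), -10888), Rational(1, 35620)) = Mul(Add(-39, -10888), Rational(1, 35620)) = Mul(-10927, Rational(1, 35620)) = Rational(-10927, 35620) ≈ -0.30677)
Mul(Function('X')(Function('U')(12)), Pow(C, -1)) = Mul(Add(-3, Mul(Rational(1, 6), Pow(12, Rational(1, 2)))), Pow(Rational(-10927, 35620), -1)) = Mul(Add(-3, Mul(Rational(1, 6), Mul(2, Pow(3, Rational(1, 2))))), Rational(-35620, 10927)) = Mul(Add(-3, Mul(Rational(1, 3), Pow(3, Rational(1, 2)))), Rational(-35620, 10927)) = Add(Rational(106860, 10927), Mul(Rational(-35620, 32781), Pow(3, Rational(1, 2))))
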